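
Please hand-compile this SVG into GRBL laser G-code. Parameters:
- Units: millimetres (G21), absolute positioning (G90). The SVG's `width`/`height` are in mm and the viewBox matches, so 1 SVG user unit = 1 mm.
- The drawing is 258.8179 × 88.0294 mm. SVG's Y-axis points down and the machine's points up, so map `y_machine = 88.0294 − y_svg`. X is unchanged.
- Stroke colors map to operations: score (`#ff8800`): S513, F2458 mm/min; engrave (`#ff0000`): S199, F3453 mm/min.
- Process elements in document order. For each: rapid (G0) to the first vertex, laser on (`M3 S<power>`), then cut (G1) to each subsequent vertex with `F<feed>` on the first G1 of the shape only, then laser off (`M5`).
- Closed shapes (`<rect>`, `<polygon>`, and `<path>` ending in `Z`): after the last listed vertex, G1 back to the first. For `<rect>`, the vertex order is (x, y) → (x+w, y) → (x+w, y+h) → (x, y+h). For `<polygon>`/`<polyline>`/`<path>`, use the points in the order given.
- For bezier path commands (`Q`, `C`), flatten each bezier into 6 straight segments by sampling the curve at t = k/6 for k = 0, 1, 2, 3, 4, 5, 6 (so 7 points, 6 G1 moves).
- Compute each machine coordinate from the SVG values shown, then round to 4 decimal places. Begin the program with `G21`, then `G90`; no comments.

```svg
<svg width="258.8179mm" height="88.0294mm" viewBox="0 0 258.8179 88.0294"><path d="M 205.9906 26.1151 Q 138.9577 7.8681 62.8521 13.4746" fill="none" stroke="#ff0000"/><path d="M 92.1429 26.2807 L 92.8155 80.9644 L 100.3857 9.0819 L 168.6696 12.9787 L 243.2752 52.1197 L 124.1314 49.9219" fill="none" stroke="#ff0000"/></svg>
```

G21
G90
G0 X205.9906 Y61.9143
M3 S199
G1 X183.3943 Y67.3340 F3453
G1 X160.2939 Y71.4286
G1 X136.6895 Y74.1979
G1 X112.5811 Y75.6421
G1 X87.9686 Y75.7610
G1 X62.8521 Y74.5548
M5
G0 X92.1429 Y61.7487
M3 S199
G1 X92.8155 Y7.0650 F3453
G1 X100.3857 Y78.9475
G1 X168.6696 Y75.0507
G1 X243.2752 Y35.9097
G1 X124.1314 Y38.1075
M5

Since the viewBox matches the mm dimensions, user units are millimetres directly. The only transform is the Y-flip y_m = 88.0294 − y_svg.

Shape 1 is a quadratic bezier drawn with `<path>`. Its stroke #ff0000 means engrave at S199, F3453. After flipping Y the toolpath is (205.9906,61.9143) → (183.3943,67.3340) → (160.2939,71.4286) → (136.6895,74.1979) → (112.5811,75.6421) → (87.9686,75.7610) → (62.8521,74.5548).

Shape 2 is a open polyline drawn with `<path>`. Its stroke #ff0000 means engrave at S199, F3453. After flipping Y the toolpath is (92.1429,61.7487) → (92.8155,7.0650) → (100.3857,78.9475) → (168.6696,75.0507) → (243.2752,35.9097) → (124.1314,38.1075).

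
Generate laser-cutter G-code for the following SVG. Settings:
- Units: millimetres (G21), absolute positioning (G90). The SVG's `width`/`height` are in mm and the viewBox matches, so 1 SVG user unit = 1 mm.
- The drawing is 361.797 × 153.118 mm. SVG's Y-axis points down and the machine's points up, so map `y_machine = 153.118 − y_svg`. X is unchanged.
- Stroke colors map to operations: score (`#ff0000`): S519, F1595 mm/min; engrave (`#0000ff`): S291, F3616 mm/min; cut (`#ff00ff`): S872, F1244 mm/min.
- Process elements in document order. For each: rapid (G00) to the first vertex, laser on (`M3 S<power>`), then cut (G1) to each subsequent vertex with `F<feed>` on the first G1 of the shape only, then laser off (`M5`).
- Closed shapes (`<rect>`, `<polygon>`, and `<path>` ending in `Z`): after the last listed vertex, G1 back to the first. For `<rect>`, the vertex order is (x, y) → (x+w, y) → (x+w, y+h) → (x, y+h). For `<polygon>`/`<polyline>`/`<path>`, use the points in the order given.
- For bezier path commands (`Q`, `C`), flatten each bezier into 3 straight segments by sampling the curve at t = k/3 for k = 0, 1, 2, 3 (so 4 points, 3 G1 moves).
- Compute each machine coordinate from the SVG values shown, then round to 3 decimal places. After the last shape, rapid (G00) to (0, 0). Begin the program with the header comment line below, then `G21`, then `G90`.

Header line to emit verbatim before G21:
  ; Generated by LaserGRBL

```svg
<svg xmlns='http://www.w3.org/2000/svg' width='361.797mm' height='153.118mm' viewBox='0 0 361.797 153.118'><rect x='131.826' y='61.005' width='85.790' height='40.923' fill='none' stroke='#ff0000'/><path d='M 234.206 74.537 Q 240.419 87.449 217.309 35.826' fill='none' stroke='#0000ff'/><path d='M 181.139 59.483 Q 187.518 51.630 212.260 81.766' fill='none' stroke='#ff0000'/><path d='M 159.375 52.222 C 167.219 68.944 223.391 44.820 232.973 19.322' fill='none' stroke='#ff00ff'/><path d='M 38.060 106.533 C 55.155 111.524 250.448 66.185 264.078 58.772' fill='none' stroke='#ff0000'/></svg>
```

1 u = 1 mm; y_m = 153.118 − y.

[1] `<rect>` rectangle, #ff0000→score S519 F1595: (131.826,92.113) → (217.616,92.113) → (217.616,51.190) → (131.826,51.190) → (131.826,92.113) (closed)

[2] `<path>` quadratic bezier, #0000ff→engrave S291 F3616: (234.206,78.581) → (235.090,77.144) → (229.458,90.047) → (217.309,117.292)

[3] `<path>` quadratic bezier, #ff0000→score S519 F1595: (181.139,93.635) → (187.432,94.649) → (197.806,87.222) → (212.260,71.352)

[4] `<path>` cubic bezier, #ff00ff→cut S872 F1244: (159.375,100.896) → (179.813,96.327) → (211.376,110.218) → (232.973,133.796)

[5] `<path>` cubic bezier, #ff0000→score S519 F1595: (38.060,46.585) → (101.226,55.102) → (203.222,77.560) → (264.078,94.346)

; Generated by LaserGRBL
G21
G90
G00 X131.826 Y92.113
M3 S519
G1 X217.616 Y92.113 F1595
G1 X217.616 Y51.190
G1 X131.826 Y51.190
G1 X131.826 Y92.113
M5
G00 X234.206 Y78.581
M3 S291
G1 X235.090 Y77.144 F3616
G1 X229.458 Y90.047
G1 X217.309 Y117.292
M5
G00 X181.139 Y93.635
M3 S519
G1 X187.432 Y94.649 F1595
G1 X197.806 Y87.222
G1 X212.260 Y71.352
M5
G00 X159.375 Y100.896
M3 S872
G1 X179.813 Y96.327 F1244
G1 X211.376 Y110.218
G1 X232.973 Y133.796
M5
G00 X38.060 Y46.585
M3 S519
G1 X101.226 Y55.102 F1595
G1 X203.222 Y77.560
G1 X264.078 Y94.346
M5
G00 X0.000 Y0.000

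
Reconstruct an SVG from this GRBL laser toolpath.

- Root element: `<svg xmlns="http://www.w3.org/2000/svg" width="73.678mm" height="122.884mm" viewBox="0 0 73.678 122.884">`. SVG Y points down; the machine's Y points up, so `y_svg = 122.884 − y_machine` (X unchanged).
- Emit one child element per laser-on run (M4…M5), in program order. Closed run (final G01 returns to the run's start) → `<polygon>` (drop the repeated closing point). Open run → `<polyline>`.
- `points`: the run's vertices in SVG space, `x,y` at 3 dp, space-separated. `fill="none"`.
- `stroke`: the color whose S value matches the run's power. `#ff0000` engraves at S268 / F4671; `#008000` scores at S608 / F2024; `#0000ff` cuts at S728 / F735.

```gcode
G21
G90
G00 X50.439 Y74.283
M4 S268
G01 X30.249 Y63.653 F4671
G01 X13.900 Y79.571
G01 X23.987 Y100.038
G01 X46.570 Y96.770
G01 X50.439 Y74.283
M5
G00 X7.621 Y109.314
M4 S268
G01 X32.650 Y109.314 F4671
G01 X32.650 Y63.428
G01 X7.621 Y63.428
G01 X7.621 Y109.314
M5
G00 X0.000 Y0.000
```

Machine Y-up, SVG Y-down with viewBox height 122.884, so y_svg = 122.884 − y_machine; X carries over. Every run uses S268, so all elements get stroke `#ff0000` (engrave).

Run 1: The run returns to its start, so emit a `<polygon>` with points (Y-flipped): 50.439,48.601 30.249,59.231 13.900,43.313 23.987,22.846 46.570,26.114.

Run 2: The run returns to its start, so emit a `<polygon>` with points (Y-flipped): 7.621,13.570 32.650,13.570 32.650,59.456 7.621,59.456.

<svg xmlns="http://www.w3.org/2000/svg" width="73.678mm" height="122.884mm" viewBox="0 0 73.678 122.884">
  <polygon points="50.439,48.601 30.249,59.231 13.900,43.313 23.987,22.846 46.570,26.114" fill="none" stroke="#ff0000"/>
  <polygon points="7.621,13.570 32.650,13.570 32.650,59.456 7.621,59.456" fill="none" stroke="#ff0000"/>
</svg>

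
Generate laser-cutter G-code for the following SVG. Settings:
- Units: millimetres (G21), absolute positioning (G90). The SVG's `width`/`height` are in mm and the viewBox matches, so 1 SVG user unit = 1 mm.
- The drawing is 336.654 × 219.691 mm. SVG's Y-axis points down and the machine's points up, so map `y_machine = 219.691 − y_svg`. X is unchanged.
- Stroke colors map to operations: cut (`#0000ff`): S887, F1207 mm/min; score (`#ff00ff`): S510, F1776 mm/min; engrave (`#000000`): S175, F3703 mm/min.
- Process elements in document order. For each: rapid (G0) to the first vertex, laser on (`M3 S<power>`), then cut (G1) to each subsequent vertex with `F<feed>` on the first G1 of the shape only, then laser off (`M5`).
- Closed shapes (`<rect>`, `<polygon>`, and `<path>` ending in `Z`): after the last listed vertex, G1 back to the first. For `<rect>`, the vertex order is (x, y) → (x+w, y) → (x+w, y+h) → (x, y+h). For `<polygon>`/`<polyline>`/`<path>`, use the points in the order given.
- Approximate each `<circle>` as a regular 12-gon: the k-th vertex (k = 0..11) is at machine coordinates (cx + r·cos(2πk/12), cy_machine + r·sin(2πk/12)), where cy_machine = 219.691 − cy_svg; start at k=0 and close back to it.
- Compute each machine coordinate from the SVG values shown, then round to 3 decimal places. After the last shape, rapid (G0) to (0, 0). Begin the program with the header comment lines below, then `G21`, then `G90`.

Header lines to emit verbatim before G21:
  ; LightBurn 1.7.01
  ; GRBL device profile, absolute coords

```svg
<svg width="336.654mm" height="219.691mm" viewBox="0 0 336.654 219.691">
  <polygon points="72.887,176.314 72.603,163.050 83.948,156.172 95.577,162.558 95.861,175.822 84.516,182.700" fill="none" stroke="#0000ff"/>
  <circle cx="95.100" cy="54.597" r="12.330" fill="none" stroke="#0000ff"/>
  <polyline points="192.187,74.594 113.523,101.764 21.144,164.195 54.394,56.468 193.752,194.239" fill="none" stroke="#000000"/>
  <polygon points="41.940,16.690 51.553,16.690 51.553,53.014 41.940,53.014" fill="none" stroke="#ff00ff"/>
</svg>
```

Since the viewBox matches the mm dimensions, user units are millimetres directly. The only transform is the Y-flip y_m = 219.691 − y_svg.

Shape 1 is a regular polygon drawn with `<polygon>`. Its stroke #0000ff means cut at S887, F1207. After flipping Y the toolpath is (72.887,43.377) → (72.603,56.641) → (83.948,63.519) → (95.577,57.133) → (95.861,43.869) → (84.516,36.991) → (72.887,43.377), returning to the start.

Shape 2 is a circle drawn with `<circle>`. Its stroke #0000ff means cut at S887, F1207. After flipping Y the toolpath is (107.430,165.094) → (105.778,171.259) → (101.265,175.772) → (95.100,177.424) → (88.935,175.772) → (84.422,171.259) → (82.770,165.094) → (84.422,158.929) → (88.935,154.416) → (95.100,152.764) → (101.265,154.416) → (105.778,158.929) → (107.430,165.094), returning to the start.

Shape 3 is a open polyline drawn with `<polyline>`. Its stroke #000000 means engrave at S175, F3703. After flipping Y the toolpath is (192.187,145.097) → (113.523,117.927) → (21.144,55.496) → (54.394,163.223) → (193.752,25.452).

Shape 4 is a rectangle drawn with `<polygon>`. Its stroke #ff00ff means score at S510, F1776. After flipping Y the toolpath is (41.940,203.001) → (51.553,203.001) → (51.553,166.677) → (41.940,166.677) → (41.940,203.001), returning to the start.

; LightBurn 1.7.01
; GRBL device profile, absolute coords
G21
G90
G0 X72.887 Y43.377
M3 S887
G1 X72.603 Y56.641 F1207
G1 X83.948 Y63.519
G1 X95.577 Y57.133
G1 X95.861 Y43.869
G1 X84.516 Y36.991
G1 X72.887 Y43.377
M5
G0 X107.430 Y165.094
M3 S887
G1 X105.778 Y171.259 F1207
G1 X101.265 Y175.772
G1 X95.100 Y177.424
G1 X88.935 Y175.772
G1 X84.422 Y171.259
G1 X82.770 Y165.094
G1 X84.422 Y158.929
G1 X88.935 Y154.416
G1 X95.100 Y152.764
G1 X101.265 Y154.416
G1 X105.778 Y158.929
G1 X107.430 Y165.094
M5
G0 X192.187 Y145.097
M3 S175
G1 X113.523 Y117.927 F3703
G1 X21.144 Y55.496
G1 X54.394 Y163.223
G1 X193.752 Y25.452
M5
G0 X41.940 Y203.001
M3 S510
G1 X51.553 Y203.001 F1776
G1 X51.553 Y166.677
G1 X41.940 Y166.677
G1 X41.940 Y203.001
M5
G0 X0.000 Y0.000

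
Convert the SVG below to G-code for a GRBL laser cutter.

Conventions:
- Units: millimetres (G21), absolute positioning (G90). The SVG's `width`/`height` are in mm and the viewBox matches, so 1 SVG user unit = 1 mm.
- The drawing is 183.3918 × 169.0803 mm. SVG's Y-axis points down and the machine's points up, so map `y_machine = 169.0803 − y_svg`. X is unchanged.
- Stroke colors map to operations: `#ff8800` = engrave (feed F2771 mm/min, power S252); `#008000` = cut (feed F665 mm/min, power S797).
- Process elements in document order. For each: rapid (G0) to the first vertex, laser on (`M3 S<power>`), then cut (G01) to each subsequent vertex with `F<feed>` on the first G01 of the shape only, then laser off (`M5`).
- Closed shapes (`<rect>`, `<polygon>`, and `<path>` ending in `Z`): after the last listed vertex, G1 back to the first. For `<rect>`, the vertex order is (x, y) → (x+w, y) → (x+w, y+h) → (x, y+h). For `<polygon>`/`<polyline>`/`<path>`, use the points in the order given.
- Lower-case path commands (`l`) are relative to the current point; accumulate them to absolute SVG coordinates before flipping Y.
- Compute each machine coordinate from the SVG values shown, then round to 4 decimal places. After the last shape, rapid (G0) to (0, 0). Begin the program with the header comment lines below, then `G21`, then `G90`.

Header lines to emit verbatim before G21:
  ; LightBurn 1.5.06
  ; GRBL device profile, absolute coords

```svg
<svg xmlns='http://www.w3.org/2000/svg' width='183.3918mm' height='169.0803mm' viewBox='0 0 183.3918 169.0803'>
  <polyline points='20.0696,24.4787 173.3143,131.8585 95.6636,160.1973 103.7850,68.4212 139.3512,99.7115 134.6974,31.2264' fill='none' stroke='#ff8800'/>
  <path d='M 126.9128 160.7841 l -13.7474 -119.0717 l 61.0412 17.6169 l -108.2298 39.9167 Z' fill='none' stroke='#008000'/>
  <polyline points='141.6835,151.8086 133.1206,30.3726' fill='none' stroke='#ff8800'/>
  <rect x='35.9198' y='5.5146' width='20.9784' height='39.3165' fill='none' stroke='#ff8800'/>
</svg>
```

viewBox `0 0 183.3918 169.0803` with mm width/height → 1 unit = 1 mm. Flip: y_m = 169.0803 − y_svg.

**Shape 1** — `<polyline>` open polyline, stroke `#ff8800` → engrave (S252, F2771). Machine vertices: (20.0696,144.6016) → (173.3143,37.2218) → (95.6636,8.8830) → (103.7850,100.6591) → (139.3512,69.3688) → (134.6974,137.8539). Open path.

**Shape 2** — `<path>` closed polygon, stroke `#008000` → cut (S797, F665). Machine vertices: (126.9128,8.2962) → (113.1654,127.3679) → (174.2066,109.7510) → (65.9768,69.8343) → (126.9128,8.2962). Closed: final G1 returns to the first vertex.

**Shape 3** — `<polyline>` line segment, stroke `#ff8800` → engrave (S252, F2771). Machine vertices: (141.6835,17.2717) → (133.1206,138.7077). Open path.

**Shape 4** — `<rect>` rectangle, stroke `#ff8800` → engrave (S252, F2771). Machine vertices: (35.9198,163.5657) → (56.8982,163.5657) → (56.8982,124.2492) → (35.9198,124.2492) → (35.9198,163.5657). Closed: final G1 returns to the first vertex.

; LightBurn 1.5.06
; GRBL device profile, absolute coords
G21
G90
G0 X20.0696 Y144.6016
M3 S252
G01 X173.3143 Y37.2218 F2771
G01 X95.6636 Y8.8830
G01 X103.7850 Y100.6591
G01 X139.3512 Y69.3688
G01 X134.6974 Y137.8539
M5
G0 X126.9128 Y8.2962
M3 S797
G01 X113.1654 Y127.3679 F665
G01 X174.2066 Y109.7510
G01 X65.9768 Y69.8343
G01 X126.9128 Y8.2962
M5
G0 X141.6835 Y17.2717
M3 S252
G01 X133.1206 Y138.7077 F2771
M5
G0 X35.9198 Y163.5657
M3 S252
G01 X56.8982 Y163.5657 F2771
G01 X56.8982 Y124.2492
G01 X35.9198 Y124.2492
G01 X35.9198 Y163.5657
M5
G0 X0.0000 Y0.0000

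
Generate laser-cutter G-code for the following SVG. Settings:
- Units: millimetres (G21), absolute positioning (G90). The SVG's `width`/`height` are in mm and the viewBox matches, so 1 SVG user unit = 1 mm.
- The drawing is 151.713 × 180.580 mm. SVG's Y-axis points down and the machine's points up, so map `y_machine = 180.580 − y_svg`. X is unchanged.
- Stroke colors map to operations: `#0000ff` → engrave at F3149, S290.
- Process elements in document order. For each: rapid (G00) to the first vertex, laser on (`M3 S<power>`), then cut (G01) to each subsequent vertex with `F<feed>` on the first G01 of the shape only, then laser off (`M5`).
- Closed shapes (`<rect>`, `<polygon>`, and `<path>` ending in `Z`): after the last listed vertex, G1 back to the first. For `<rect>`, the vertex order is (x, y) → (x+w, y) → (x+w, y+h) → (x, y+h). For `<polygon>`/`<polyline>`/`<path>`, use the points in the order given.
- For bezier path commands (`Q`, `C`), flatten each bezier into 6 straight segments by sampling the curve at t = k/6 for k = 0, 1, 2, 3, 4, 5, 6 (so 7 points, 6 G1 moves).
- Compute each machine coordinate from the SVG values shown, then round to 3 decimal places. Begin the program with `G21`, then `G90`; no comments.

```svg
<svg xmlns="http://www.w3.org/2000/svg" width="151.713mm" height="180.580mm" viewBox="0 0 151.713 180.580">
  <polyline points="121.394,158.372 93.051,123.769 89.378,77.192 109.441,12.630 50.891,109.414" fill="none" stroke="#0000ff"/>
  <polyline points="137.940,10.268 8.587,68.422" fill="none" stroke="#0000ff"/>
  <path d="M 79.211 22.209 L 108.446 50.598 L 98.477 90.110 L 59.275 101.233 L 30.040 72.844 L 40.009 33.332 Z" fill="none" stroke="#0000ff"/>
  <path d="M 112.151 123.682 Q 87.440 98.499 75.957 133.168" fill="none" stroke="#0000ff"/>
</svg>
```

G21
G90
G00 X121.394 Y22.208
M3 S290
G01 X93.051 Y56.811 F3149
G01 X89.378 Y103.388
G01 X109.441 Y167.950
G01 X50.891 Y71.166
M5
G00 X137.940 Y170.312
M3 S290
G01 X8.587 Y112.158 F3149
M5
G00 X79.211 Y158.371
M3 S290
G01 X108.446 Y129.982 F3149
G01 X98.477 Y90.470
G01 X59.275 Y79.347
G01 X30.040 Y107.736
G01 X40.009 Y147.248
G01 X79.211 Y158.371
M5
G00 X112.151 Y56.898
M3 S290
G01 X104.281 Y63.630 F3149
G01 X97.147 Y67.036
G01 X90.747 Y67.118
G01 X85.082 Y63.874
G01 X80.152 Y57.306
G01 X75.957 Y47.412
M5

viewBox `0 0 151.713 180.580` with mm width/height → 1 unit = 1 mm. Flip: y_m = 180.580 − y_svg.

**Shape 1** — `<polyline>` open polyline, stroke `#0000ff` → engrave (S290, F3149). Machine vertices: (121.394,22.208) → (93.051,56.811) → (89.378,103.388) → (109.441,167.950) → (50.891,71.166). Open path.

**Shape 2** — `<polyline>` line segment, stroke `#0000ff` → engrave (S290, F3149). Machine vertices: (137.940,170.312) → (8.587,112.158). Open path.

**Shape 3** — `<path>` regular polygon, stroke `#0000ff` → engrave (S290, F3149). Machine vertices: (79.211,158.371) → (108.446,129.982) → (98.477,90.470) → (59.275,79.347) → (30.040,107.736) → (40.009,147.248) → (79.211,158.371). Closed: final G1 returns to the first vertex.

**Shape 4** — `<path>` quadratic bezier, stroke `#0000ff` → engrave (S290, F3149). Control points (SVG): P0=(112.151,123.682), P1=(87.440,98.499), P2=(75.957,133.168); sampled at t=k/6. Machine vertices: (112.151,56.898) → (104.281,63.630) → (97.147,67.036) → (90.747,67.118) → (85.082,63.874) → (80.152,57.306) → (75.957,47.412). Open path.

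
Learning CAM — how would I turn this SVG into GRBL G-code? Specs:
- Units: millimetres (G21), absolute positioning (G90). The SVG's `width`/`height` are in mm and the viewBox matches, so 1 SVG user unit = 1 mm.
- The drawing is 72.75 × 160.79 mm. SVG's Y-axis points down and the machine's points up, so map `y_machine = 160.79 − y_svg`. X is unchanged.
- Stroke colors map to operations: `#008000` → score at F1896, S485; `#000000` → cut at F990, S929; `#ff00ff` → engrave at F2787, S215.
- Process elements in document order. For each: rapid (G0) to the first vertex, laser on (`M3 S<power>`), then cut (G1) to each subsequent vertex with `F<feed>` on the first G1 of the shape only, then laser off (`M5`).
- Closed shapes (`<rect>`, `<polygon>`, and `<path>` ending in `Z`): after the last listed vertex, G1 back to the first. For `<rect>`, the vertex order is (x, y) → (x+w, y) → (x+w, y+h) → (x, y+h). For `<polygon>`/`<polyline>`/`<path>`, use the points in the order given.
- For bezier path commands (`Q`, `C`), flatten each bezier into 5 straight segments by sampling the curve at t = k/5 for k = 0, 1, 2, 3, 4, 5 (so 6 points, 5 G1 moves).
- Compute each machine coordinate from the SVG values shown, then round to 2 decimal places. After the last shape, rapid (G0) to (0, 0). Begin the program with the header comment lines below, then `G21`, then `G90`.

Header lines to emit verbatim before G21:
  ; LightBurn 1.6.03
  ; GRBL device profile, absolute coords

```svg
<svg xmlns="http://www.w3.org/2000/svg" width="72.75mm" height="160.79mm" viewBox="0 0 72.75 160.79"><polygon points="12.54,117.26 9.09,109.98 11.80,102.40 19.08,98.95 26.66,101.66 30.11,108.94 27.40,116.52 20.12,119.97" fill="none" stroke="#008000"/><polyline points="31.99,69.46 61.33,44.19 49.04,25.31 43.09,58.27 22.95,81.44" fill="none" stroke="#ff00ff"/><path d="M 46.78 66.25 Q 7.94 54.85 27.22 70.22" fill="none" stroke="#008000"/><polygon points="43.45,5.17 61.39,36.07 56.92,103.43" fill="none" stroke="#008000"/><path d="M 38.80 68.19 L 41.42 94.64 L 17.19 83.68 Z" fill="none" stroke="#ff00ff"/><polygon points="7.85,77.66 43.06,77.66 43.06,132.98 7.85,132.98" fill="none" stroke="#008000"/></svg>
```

viewBox `0 0 72.75 160.79` with mm width/height → 1 unit = 1 mm. Flip: y_m = 160.79 − y_svg.

**Shape 1** — `<polygon>` regular polygon, stroke `#008000` → score (S485, F1896). Machine vertices: (12.54,43.53) → (9.09,50.81) → (11.80,58.39) → (19.08,61.84) → (26.66,59.13) → (30.11,51.85) → (27.40,44.27) → (20.12,40.82) → (12.54,43.53). Closed: final G1 returns to the first vertex.

**Shape 2** — `<polyline>` open polyline, stroke `#ff00ff` → engrave (S215, F2787). Machine vertices: (31.99,91.33) → (61.33,116.60) → (49.04,135.48) → (43.09,102.52) → (22.95,79.35). Open path.

**Shape 3** — `<path>` quadratic bezier, stroke `#008000` → score (S485, F1896). Control points (SVG): P0=(46.78,66.25), P1=(7.94,54.85), P2=(27.22,70.22); sampled at t=k/5. Machine vertices: (46.78,94.54) → (33.57,98.03) → (25.01,99.38) → (21.10,98.58) → (21.83,95.65) → (27.22,90.57). Open path.

**Shape 4** — `<polygon>` closed polygon, stroke `#008000` → score (S485, F1896). Machine vertices: (43.45,155.62) → (61.39,124.72) → (56.92,57.36) → (43.45,155.62). Closed: final G1 returns to the first vertex.

**Shape 5** — `<path>` regular polygon, stroke `#ff00ff` → engrave (S215, F2787). Machine vertices: (38.80,92.60) → (41.42,66.15) → (17.19,77.11) → (38.80,92.60). Closed: final G1 returns to the first vertex.

**Shape 6** — `<polygon>` rectangle, stroke `#008000` → score (S485, F1896). Machine vertices: (7.85,83.13) → (43.06,83.13) → (43.06,27.81) → (7.85,27.81) → (7.85,83.13). Closed: final G1 returns to the first vertex.

; LightBurn 1.6.03
; GRBL device profile, absolute coords
G21
G90
G0 X12.54 Y43.53
M3 S485
G1 X9.09 Y50.81 F1896
G1 X11.80 Y58.39
G1 X19.08 Y61.84
G1 X26.66 Y59.13
G1 X30.11 Y51.85
G1 X27.40 Y44.27
G1 X20.12 Y40.82
G1 X12.54 Y43.53
M5
G0 X31.99 Y91.33
M3 S215
G1 X61.33 Y116.60 F2787
G1 X49.04 Y135.48
G1 X43.09 Y102.52
G1 X22.95 Y79.35
M5
G0 X46.78 Y94.54
M3 S485
G1 X33.57 Y98.03 F1896
G1 X25.01 Y99.38
G1 X21.10 Y98.58
G1 X21.83 Y95.65
G1 X27.22 Y90.57
M5
G0 X43.45 Y155.62
M3 S485
G1 X61.39 Y124.72 F1896
G1 X56.92 Y57.36
G1 X43.45 Y155.62
M5
G0 X38.80 Y92.60
M3 S215
G1 X41.42 Y66.15 F2787
G1 X17.19 Y77.11
G1 X38.80 Y92.60
M5
G0 X7.85 Y83.13
M3 S485
G1 X43.06 Y83.13 F1896
G1 X43.06 Y27.81
G1 X7.85 Y27.81
G1 X7.85 Y83.13
M5
G0 X0.00 Y0.00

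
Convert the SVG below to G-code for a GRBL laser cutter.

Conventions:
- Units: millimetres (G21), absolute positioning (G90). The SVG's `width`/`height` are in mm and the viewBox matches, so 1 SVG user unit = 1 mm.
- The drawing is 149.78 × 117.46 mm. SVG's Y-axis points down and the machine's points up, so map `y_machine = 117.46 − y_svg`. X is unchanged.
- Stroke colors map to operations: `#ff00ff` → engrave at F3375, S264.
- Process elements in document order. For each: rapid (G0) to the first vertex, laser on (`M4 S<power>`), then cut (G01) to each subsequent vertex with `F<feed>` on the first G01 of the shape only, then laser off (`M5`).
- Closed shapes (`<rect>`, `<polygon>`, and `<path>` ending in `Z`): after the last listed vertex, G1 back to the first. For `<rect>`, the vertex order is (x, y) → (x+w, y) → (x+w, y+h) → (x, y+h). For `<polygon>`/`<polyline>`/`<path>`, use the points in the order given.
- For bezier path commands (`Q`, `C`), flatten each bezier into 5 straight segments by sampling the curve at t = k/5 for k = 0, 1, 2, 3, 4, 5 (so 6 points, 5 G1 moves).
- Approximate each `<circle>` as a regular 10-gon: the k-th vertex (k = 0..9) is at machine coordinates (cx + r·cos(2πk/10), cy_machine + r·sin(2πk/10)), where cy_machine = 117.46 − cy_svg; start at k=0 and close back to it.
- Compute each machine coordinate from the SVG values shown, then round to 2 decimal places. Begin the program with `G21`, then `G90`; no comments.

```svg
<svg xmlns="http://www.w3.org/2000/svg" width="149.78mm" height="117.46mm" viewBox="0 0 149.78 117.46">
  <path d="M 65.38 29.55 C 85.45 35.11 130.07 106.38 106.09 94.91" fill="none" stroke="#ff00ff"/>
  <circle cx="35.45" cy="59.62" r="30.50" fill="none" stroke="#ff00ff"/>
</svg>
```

Since the viewBox matches the mm dimensions, user units are millimetres directly. The only transform is the Y-flip y_m = 117.46 − y_svg.

Shape 1 is a cubic bezier drawn with `<path>`. Its stroke #ff00ff means engrave at S264, F3375. After flipping Y the toolpath is (65.38,87.91) → (79.62,77.88) → (95.29,59.20) → (107.90,39.00) → (112.99,24.41) → (106.09,22.55).

Shape 2 is a circle drawn with `<circle>`. Its stroke #ff00ff means engrave at S264, F3375. After flipping Y the toolpath is (65.95,57.84) → (60.13,75.77) → (44.88,86.85) → (26.02,86.85) → (10.77,75.77) → (4.95,57.84) → (10.77,39.91) → (26.02,28.83) → (44.88,28.83) → (60.13,39.91) → (65.95,57.84), returning to the start.

G21
G90
G0 X65.38 Y87.91
M4 S264
G01 X79.62 Y77.88 F3375
G01 X95.29 Y59.20
G01 X107.90 Y39.00
G01 X112.99 Y24.41
G01 X106.09 Y22.55
M5
G0 X65.95 Y57.84
M4 S264
G01 X60.13 Y75.77 F3375
G01 X44.88 Y86.85
G01 X26.02 Y86.85
G01 X10.77 Y75.77
G01 X4.95 Y57.84
G01 X10.77 Y39.91
G01 X26.02 Y28.83
G01 X44.88 Y28.83
G01 X60.13 Y39.91
G01 X65.95 Y57.84
M5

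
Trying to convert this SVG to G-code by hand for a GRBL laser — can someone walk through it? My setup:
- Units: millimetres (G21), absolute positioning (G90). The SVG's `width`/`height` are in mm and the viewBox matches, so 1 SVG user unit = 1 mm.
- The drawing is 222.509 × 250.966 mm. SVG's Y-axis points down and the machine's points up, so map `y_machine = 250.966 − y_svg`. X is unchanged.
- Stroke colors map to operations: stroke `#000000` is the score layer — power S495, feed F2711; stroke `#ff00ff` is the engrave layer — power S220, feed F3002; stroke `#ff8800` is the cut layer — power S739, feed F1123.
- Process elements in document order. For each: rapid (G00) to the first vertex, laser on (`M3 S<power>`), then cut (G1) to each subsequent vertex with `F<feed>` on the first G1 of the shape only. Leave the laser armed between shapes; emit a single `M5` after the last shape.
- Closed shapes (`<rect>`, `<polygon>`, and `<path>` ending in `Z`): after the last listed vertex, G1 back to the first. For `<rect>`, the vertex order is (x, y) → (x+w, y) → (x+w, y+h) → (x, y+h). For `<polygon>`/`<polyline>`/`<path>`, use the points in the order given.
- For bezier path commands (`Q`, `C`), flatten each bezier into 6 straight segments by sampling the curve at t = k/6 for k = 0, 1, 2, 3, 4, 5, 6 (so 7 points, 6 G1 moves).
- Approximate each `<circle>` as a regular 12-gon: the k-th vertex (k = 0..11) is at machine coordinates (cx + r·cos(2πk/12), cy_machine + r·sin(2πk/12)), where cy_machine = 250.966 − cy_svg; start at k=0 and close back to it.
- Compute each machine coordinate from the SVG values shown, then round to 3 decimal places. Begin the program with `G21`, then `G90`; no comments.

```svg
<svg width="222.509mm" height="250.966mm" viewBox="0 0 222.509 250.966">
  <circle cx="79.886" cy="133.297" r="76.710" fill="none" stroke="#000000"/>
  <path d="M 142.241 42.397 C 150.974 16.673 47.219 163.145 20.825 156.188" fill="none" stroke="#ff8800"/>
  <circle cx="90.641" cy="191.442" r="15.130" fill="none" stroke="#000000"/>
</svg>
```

1 u = 1 mm; y_m = 250.966 − y.

[1] `<circle>` circle, #000000→score S495 F2711: (156.596,117.669) → (146.319,156.024) → (118.241,184.102) → (79.886,194.379) → (41.531,184.102) → (13.453,156.024) → (3.176,117.669) → (13.453,79.314) → (41.531,51.236) → (79.886,40.959) → (118.241,51.236) → (146.319,79.314) → (156.596,117.669) (closed)

[2] `<path>` cubic bezier, #ff8800→cut S739 F1123: (142.241,208.569) → (138.112,208.589) → (120.509,188.955) → (94.706,158.711) → (65.975,126.904) → (39.590,102.578) → (20.825,94.778)

[3] `<circle>` circle, #000000→score S495 F2711: (105.771,59.524) → (103.744,67.089) → (98.206,72.627) → (90.641,74.654) → (83.076,72.627) → (77.538,67.089) → (75.511,59.524) → (77.538,51.959) → (83.076,46.421) → (90.641,44.394) → (98.206,46.421) → (103.744,51.959) → (105.771,59.524) (closed)

G21
G90
G00 X156.596 Y117.669
M3 S495
G1 X146.319 Y156.024 F2711
G1 X118.241 Y184.102
G1 X79.886 Y194.379
G1 X41.531 Y184.102
G1 X13.453 Y156.024
G1 X3.176 Y117.669
G1 X13.453 Y79.314
G1 X41.531 Y51.236
G1 X79.886 Y40.959
G1 X118.241 Y51.236
G1 X146.319 Y79.314
G1 X156.596 Y117.669
G00 X142.241 Y208.569
M3 S739
G1 X138.112 Y208.589 F1123
G1 X120.509 Y188.955
G1 X94.706 Y158.711
G1 X65.975 Y126.904
G1 X39.590 Y102.578
G1 X20.825 Y94.778
G00 X105.771 Y59.524
M3 S495
G1 X103.744 Y67.089 F2711
G1 X98.206 Y72.627
G1 X90.641 Y74.654
G1 X83.076 Y72.627
G1 X77.538 Y67.089
G1 X75.511 Y59.524
G1 X77.538 Y51.959
G1 X83.076 Y46.421
G1 X90.641 Y44.394
G1 X98.206 Y46.421
G1 X103.744 Y51.959
G1 X105.771 Y59.524
M5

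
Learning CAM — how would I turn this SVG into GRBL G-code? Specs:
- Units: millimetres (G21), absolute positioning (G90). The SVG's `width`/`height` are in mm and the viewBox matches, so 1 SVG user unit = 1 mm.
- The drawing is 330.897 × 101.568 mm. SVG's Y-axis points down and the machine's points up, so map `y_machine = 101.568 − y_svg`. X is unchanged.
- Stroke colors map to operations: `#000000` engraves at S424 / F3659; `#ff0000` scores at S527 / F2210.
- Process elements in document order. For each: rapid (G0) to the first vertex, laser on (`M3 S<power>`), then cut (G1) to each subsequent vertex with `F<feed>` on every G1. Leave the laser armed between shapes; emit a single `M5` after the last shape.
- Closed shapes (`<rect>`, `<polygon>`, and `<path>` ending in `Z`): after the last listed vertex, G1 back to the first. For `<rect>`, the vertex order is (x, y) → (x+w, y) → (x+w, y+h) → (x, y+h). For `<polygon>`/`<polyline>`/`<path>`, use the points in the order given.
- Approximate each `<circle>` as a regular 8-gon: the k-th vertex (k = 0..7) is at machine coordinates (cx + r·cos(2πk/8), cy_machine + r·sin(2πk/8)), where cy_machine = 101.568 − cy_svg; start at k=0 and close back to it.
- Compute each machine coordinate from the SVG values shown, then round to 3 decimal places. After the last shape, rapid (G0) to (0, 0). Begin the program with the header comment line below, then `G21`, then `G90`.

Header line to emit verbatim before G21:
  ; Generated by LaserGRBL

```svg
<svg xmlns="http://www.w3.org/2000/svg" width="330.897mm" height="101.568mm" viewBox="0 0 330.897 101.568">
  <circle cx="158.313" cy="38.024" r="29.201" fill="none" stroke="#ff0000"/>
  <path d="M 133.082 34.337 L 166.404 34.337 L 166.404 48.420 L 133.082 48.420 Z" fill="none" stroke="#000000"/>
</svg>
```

viewBox `0 0 330.897 101.568` with mm width/height → 1 unit = 1 mm. Flip: y_m = 101.568 − y_svg.

**Shape 1** — `<circle>` circle, stroke `#ff0000` → score (S527, F2210). Machine vertices: (187.514,63.544) → (178.961,84.192) → (158.313,92.745) → (137.665,84.192) → (129.112,63.544) → (137.665,42.896) → (158.313,34.343) → (178.961,42.896) → (187.514,63.544). Closed: final G1 returns to the first vertex.

**Shape 2** — `<path>` rectangle, stroke `#000000` → engrave (S424, F3659). Machine vertices: (133.082,67.231) → (166.404,67.231) → (166.404,53.148) → (133.082,53.148) → (133.082,67.231). Closed: final G1 returns to the first vertex.

; Generated by LaserGRBL
G21
G90
G0 X187.514 Y63.544
M3 S527
G1 X178.961 Y84.192 F2210
G1 X158.313 Y92.745 F2210
G1 X137.665 Y84.192 F2210
G1 X129.112 Y63.544 F2210
G1 X137.665 Y42.896 F2210
G1 X158.313 Y34.343 F2210
G1 X178.961 Y42.896 F2210
G1 X187.514 Y63.544 F2210
G0 X133.082 Y67.231
M3 S424
G1 X166.404 Y67.231 F3659
G1 X166.404 Y53.148 F3659
G1 X133.082 Y53.148 F3659
G1 X133.082 Y67.231 F3659
M5
G0 X0.000 Y0.000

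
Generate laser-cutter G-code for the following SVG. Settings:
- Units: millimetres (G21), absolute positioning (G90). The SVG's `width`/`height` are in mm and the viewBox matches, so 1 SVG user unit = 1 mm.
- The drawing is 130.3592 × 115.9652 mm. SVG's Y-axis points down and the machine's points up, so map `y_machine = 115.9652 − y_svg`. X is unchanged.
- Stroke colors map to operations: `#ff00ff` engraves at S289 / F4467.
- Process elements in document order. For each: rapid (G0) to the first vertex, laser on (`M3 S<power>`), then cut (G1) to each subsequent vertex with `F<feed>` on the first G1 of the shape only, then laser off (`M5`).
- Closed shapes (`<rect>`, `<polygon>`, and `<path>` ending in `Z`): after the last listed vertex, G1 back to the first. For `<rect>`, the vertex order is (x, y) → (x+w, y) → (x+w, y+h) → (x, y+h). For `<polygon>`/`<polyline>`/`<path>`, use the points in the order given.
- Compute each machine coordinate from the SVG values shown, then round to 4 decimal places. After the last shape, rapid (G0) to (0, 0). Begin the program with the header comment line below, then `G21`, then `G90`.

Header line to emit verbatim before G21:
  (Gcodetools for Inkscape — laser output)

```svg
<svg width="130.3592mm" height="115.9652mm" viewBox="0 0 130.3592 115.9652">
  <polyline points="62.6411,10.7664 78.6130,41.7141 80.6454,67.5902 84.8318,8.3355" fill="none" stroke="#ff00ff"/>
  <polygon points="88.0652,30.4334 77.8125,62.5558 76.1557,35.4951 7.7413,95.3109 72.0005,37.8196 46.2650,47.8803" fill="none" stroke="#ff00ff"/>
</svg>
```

Since the viewBox matches the mm dimensions, user units are millimetres directly. The only transform is the Y-flip y_m = 115.9652 − y_svg.

Shape 1 is a open polyline drawn with `<polyline>`. Its stroke #ff00ff means engrave at S289, F4467. After flipping Y the toolpath is (62.6411,105.1988) → (78.6130,74.2511) → (80.6454,48.3750) → (84.8318,107.6297).

Shape 2 is a closed polygon drawn with `<polygon>`. Its stroke #ff00ff means engrave at S289, F4467. After flipping Y the toolpath is (88.0652,85.5318) → (77.8125,53.4094) → (76.1557,80.4701) → (7.7413,20.6543) → (72.0005,78.1456) → (46.2650,68.0849) → (88.0652,85.5318), returning to the start.

(Gcodetools for Inkscape — laser output)
G21
G90
G0 X62.6411 Y105.1988
M3 S289
G1 X78.6130 Y74.2511 F4467
G1 X80.6454 Y48.3750
G1 X84.8318 Y107.6297
M5
G0 X88.0652 Y85.5318
M3 S289
G1 X77.8125 Y53.4094 F4467
G1 X76.1557 Y80.4701
G1 X7.7413 Y20.6543
G1 X72.0005 Y78.1456
G1 X46.2650 Y68.0849
G1 X88.0652 Y85.5318
M5
G0 X0.0000 Y0.0000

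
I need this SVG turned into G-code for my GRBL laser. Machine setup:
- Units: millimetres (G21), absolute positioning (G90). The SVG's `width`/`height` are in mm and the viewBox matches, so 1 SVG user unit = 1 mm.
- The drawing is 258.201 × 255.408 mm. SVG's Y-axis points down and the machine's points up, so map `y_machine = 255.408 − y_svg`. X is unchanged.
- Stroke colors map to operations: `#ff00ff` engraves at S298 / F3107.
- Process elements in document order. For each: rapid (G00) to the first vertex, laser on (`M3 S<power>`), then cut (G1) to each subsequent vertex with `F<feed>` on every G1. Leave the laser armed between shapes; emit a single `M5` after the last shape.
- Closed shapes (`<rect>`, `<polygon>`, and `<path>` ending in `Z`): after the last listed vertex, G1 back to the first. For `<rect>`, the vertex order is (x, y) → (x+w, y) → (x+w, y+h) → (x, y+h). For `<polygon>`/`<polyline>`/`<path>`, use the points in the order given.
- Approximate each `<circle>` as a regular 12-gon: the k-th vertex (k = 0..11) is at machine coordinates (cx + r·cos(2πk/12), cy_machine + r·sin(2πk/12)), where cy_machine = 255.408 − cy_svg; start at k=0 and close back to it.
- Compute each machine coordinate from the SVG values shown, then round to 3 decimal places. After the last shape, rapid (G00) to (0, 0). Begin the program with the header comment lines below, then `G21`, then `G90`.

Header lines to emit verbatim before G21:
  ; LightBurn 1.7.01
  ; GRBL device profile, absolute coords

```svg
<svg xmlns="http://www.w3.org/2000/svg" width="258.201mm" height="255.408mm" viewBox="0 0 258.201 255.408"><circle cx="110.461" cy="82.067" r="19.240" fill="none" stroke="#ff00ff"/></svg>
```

Since the viewBox matches the mm dimensions, user units are millimetres directly. The only transform is the Y-flip y_m = 255.408 − y_svg.

Shape 1 is a circle drawn with `<circle>`. Its stroke #ff00ff means engrave at S298, F3107. After flipping Y the toolpath is (129.701,173.341) → (127.123,182.961) → (120.081,190.003) → (110.461,192.581) → (100.841,190.003) → (93.799,182.961) → (91.221,173.341) → (93.799,163.721) → (100.841,156.679) → (110.461,154.101) → (120.081,156.679) → (127.123,163.721) → (129.701,173.341), returning to the start.

; LightBurn 1.7.01
; GRBL device profile, absolute coords
G21
G90
G00 X129.701 Y173.341
M3 S298
G1 X127.123 Y182.961 F3107
G1 X120.081 Y190.003 F3107
G1 X110.461 Y192.581 F3107
G1 X100.841 Y190.003 F3107
G1 X93.799 Y182.961 F3107
G1 X91.221 Y173.341 F3107
G1 X93.799 Y163.721 F3107
G1 X100.841 Y156.679 F3107
G1 X110.461 Y154.101 F3107
G1 X120.081 Y156.679 F3107
G1 X127.123 Y163.721 F3107
G1 X129.701 Y173.341 F3107
M5
G00 X0.000 Y0.000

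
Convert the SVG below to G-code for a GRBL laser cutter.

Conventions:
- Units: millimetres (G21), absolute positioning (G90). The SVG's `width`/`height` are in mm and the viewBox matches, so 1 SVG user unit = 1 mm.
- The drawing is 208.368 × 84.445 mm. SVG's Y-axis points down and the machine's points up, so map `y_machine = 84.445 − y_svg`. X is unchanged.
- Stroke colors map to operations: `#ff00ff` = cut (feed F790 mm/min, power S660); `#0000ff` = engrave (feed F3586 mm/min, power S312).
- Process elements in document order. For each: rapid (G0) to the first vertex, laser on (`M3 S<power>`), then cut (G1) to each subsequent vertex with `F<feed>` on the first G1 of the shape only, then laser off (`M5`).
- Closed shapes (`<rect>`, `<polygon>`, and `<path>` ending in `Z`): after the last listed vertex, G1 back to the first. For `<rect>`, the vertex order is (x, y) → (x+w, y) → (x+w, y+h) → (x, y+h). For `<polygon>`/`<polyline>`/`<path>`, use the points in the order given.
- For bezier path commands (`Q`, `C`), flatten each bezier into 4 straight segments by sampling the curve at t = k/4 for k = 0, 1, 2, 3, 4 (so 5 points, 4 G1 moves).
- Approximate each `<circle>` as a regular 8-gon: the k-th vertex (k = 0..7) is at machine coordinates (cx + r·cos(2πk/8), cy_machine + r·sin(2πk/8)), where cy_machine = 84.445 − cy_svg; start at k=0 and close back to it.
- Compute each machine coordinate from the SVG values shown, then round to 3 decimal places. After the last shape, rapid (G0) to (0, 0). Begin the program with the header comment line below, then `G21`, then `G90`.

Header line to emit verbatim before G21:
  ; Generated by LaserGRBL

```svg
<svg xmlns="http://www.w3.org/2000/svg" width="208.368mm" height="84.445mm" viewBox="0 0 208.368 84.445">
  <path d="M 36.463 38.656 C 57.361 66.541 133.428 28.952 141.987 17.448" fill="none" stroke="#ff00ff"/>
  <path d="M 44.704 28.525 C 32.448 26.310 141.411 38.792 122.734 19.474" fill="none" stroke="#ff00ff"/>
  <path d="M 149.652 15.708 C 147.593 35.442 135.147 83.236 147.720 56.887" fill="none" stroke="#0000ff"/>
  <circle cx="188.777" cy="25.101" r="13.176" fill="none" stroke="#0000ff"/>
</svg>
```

; Generated by LaserGRBL
G21
G90
G0 X36.463 Y45.789
M3 S660
G1 X60.564 Y35.721 F790
G1 X93.852 Y41.622
G1 X124.827 Y54.909
G1 X141.987 Y66.997
M5
G0 X44.704 Y55.920
M3 S660
G1 X54.352 Y55.552 F790
G1 X86.127 Y54.032
G1 X116.698 Y55.718
G1 X122.734 Y64.971
M5
G0 X149.652 Y68.737
M3 S312
G1 X146.713 Y50.272 F3586
G1 X143.199 Y30.866
G1 X142.428 Y20.101
G1 X147.720 Y27.558
M5
G0 X201.953 Y59.344
M3 S312
G1 X198.094 Y68.661 F3586
G1 X188.777 Y72.520
G1 X179.460 Y68.661
G1 X175.601 Y59.344
G1 X179.460 Y50.027
G1 X188.777 Y46.168
G1 X198.094 Y50.027
G1 X201.953 Y59.344
M5
G0 X0.000 Y0.000

1 u = 1 mm; y_m = 84.445 − y.

[1] `<path>` cubic bezier, #ff00ff→cut S660 F790: (36.463,45.789) → (60.564,35.721) → (93.852,41.622) → (124.827,54.909) → (141.987,66.997)

[2] `<path>` cubic bezier, #ff00ff→cut S660 F790: (44.704,55.920) → (54.352,55.552) → (86.127,54.032) → (116.698,55.718) → (122.734,64.971)

[3] `<path>` cubic bezier, #0000ff→engrave S312 F3586: (149.652,68.737) → (146.713,50.272) → (143.199,30.866) → (142.428,20.101) → (147.720,27.558)

[4] `<circle>` circle, #0000ff→engrave S312 F3586: (201.953,59.344) → (198.094,68.661) → (188.777,72.520) → (179.460,68.661) → (175.601,59.344) → (179.460,50.027) → (188.777,46.168) → (198.094,50.027) → (201.953,59.344) (closed)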